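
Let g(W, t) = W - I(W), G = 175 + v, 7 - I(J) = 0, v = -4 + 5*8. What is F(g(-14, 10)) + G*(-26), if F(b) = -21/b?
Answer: -5485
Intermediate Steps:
v = 36 (v = -4 + 40 = 36)
I(J) = 7 (I(J) = 7 - 1*0 = 7 + 0 = 7)
G = 211 (G = 175 + 36 = 211)
g(W, t) = -7 + W (g(W, t) = W - 1*7 = W - 7 = -7 + W)
F(g(-14, 10)) + G*(-26) = -21/(-7 - 14) + 211*(-26) = -21/(-21) - 5486 = -21*(-1/21) - 5486 = 1 - 5486 = -5485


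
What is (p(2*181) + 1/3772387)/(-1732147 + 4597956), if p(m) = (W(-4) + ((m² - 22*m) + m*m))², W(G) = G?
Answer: 243609338725892801/10810940616083 ≈ 22534.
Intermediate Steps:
p(m) = (-4 - 22*m + 2*m²)² (p(m) = (-4 + ((m² - 22*m) + m*m))² = (-4 + ((m² - 22*m) + m²))² = (-4 + (-22*m + 2*m²))² = (-4 - 22*m + 2*m²)²)
(p(2*181) + 1/3772387)/(-1732147 + 4597956) = (4*(2 - (2*181)² + 11*(2*181))² + 1/3772387)/(-1732147 + 4597956) = (4*(2 - 1*362² + 11*362)² + 1/3772387)/2865809 = (4*(2 - 1*131044 + 3982)² + 1/3772387)*(1/2865809) = (4*(2 - 131044 + 3982)² + 1/3772387)*(1/2865809) = (4*(-127060)² + 1/3772387)*(1/2865809) = (4*16144243600 + 1/3772387)*(1/2865809) = (64576974400 + 1/3772387)*(1/2865809) = (243609338725892801/3772387)*(1/2865809) = 243609338725892801/10810940616083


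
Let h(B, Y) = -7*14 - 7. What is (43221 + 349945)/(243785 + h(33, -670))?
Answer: 196583/121840 ≈ 1.6135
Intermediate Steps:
h(B, Y) = -105 (h(B, Y) = -98 - 7 = -105)
(43221 + 349945)/(243785 + h(33, -670)) = (43221 + 349945)/(243785 - 105) = 393166/243680 = 393166*(1/243680) = 196583/121840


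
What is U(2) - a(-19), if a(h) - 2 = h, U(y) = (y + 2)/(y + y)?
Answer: 18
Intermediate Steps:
U(y) = (2 + y)/(2*y) (U(y) = (2 + y)/((2*y)) = (2 + y)*(1/(2*y)) = (2 + y)/(2*y))
a(h) = 2 + h
U(2) - a(-19) = (½)*(2 + 2)/2 - (2 - 19) = (½)*(½)*4 - 1*(-17) = 1 + 17 = 18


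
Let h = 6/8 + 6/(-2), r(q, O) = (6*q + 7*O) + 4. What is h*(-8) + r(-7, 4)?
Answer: 8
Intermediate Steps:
r(q, O) = 4 + 6*q + 7*O
h = -9/4 (h = 6*(⅛) + 6*(-½) = ¾ - 3 = -9/4 ≈ -2.2500)
h*(-8) + r(-7, 4) = -9/4*(-8) + (4 + 6*(-7) + 7*4) = 18 + (4 - 42 + 28) = 18 - 10 = 8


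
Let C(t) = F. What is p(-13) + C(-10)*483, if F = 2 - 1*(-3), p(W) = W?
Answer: 2402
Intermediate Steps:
F = 5 (F = 2 + 3 = 5)
C(t) = 5
p(-13) + C(-10)*483 = -13 + 5*483 = -13 + 2415 = 2402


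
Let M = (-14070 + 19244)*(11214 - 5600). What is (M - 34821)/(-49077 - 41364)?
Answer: -29012015/90441 ≈ -320.78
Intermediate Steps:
M = 29046836 (M = 5174*5614 = 29046836)
(M - 34821)/(-49077 - 41364) = (29046836 - 34821)/(-49077 - 41364) = 29012015/(-90441) = 29012015*(-1/90441) = -29012015/90441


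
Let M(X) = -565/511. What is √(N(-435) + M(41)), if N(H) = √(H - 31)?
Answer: √(-288715 + 261121*I*√466)/511 ≈ 3.2023 + 3.3705*I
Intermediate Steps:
M(X) = -565/511 (M(X) = -565*1/511 = -565/511)
N(H) = √(-31 + H)
√(N(-435) + M(41)) = √(√(-31 - 435) - 565/511) = √(√(-466) - 565/511) = √(I*√466 - 565/511) = √(-565/511 + I*√466)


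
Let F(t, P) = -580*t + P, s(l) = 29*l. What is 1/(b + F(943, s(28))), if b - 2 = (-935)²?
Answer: 1/328099 ≈ 3.0479e-6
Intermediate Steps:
b = 874227 (b = 2 + (-935)² = 2 + 874225 = 874227)
F(t, P) = P - 580*t
1/(b + F(943, s(28))) = 1/(874227 + (29*28 - 580*943)) = 1/(874227 + (812 - 546940)) = 1/(874227 - 546128) = 1/328099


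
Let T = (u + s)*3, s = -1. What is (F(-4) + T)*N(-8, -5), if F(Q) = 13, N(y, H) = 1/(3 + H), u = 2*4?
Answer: -17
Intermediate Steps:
u = 8
T = 21 (T = (8 - 1)*3 = 7*3 = 21)
(F(-4) + T)*N(-8, -5) = (13 + 21)/(3 - 5) = 34/(-2) = 34*(-1/2) = -17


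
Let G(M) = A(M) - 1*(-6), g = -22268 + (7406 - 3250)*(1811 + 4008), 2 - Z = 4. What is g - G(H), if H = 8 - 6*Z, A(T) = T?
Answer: 24161470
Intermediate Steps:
Z = -2 (Z = 2 - 1*4 = 2 - 4 = -2)
g = 24161496 (g = -22268 + 4156*5819 = -22268 + 24183764 = 24161496)
H = 20 (H = 8 - 6*(-2) = 8 + 12 = 20)
G(M) = 6 + M (G(M) = M - 1*(-6) = M + 6 = 6 + M)
g - G(H) = 24161496 - (6 + 20) = 24161496 - 1*26 = 24161496 - 26 = 24161470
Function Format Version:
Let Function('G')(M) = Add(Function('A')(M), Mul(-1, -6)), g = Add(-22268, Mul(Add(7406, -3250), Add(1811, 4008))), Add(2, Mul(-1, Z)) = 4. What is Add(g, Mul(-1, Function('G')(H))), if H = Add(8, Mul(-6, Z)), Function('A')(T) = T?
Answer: 24161470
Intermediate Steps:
Z = -2 (Z = Add(2, Mul(-1, 4)) = Add(2, -4) = -2)
g = 24161496 (g = Add(-22268, Mul(4156, 5819)) = Add(-22268, 24183764) = 24161496)
H = 20 (H = Add(8, Mul(-6, -2)) = Add(8, 12) = 20)
Function('G')(M) = Add(6, M) (Function('G')(M) = Add(M, Mul(-1, -6)) = Add(M, 6) = Add(6, M))
Add(g, Mul(-1, Function('G')(H))) = Add(24161496, Mul(-1, Add(6, 20))) = Add(24161496, Mul(-1, 26)) = Add(24161496, -26) = 24161470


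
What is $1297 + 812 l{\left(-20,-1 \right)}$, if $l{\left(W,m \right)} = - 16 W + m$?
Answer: $260325$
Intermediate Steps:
$l{\left(W,m \right)} = m - 16 W$
$1297 + 812 l{\left(-20,-1 \right)} = 1297 + 812 \left(-1 - -320\right) = 1297 + 812 \left(-1 + 320\right) = 1297 + 812 \cdot 319 = 1297 + 259028 = 260325$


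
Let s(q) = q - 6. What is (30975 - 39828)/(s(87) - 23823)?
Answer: 2951/7914 ≈ 0.37288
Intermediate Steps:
s(q) = -6 + q
(30975 - 39828)/(s(87) - 23823) = (30975 - 39828)/((-6 + 87) - 23823) = -8853/(81 - 23823) = -8853/(-23742) = -8853*(-1/23742) = 2951/7914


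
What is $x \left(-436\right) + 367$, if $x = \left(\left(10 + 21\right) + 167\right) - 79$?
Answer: $-51517$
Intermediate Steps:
$x = 119$ ($x = \left(31 + 167\right) - 79 = 198 - 79 = 119$)
$x \left(-436\right) + 367 = 119 \left(-436\right) + 367 = -51884 + 367 = -51517$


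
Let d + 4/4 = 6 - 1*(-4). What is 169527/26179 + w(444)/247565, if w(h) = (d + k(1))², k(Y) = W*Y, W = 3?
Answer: 41972721531/6481004135 ≈ 6.4763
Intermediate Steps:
k(Y) = 3*Y
d = 9 (d = -1 + (6 - 1*(-4)) = -1 + (6 + 4) = -1 + 10 = 9)
w(h) = 144 (w(h) = (9 + 3*1)² = (9 + 3)² = 12² = 144)
169527/26179 + w(444)/247565 = 169527/26179 + 144/247565 = 41972721531/6481004135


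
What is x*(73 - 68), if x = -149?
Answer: -745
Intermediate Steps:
x*(73 - 68) = -149*(73 - 68) = -149*5 = -745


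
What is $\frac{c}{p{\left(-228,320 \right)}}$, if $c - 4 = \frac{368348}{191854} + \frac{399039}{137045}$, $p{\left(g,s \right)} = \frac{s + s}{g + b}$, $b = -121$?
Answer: $- \frac{40520296992207}{8413642057600} \approx -4.816$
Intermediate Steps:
$p{\left(g,s \right)} = \frac{2 s}{-121 + g}$ ($p{\left(g,s \right)} = \frac{s + s}{g - 121} = \frac{2 s}{-121 + g}$)
$c = \frac{116104002843}{13146315715}$ ($c = 4 + \left(\frac{368348}{191854} + \frac{399039}{137045}\right) = 4 + \left(368348 \cdot \frac{1}{191854} + 399039 \cdot \frac{1}{137045}\right) = 4 + \left(\frac{184174}{95927} + \frac{399039}{137045}\right) = 4 + \frac{63518739983}{13146315715} = \frac{116104002843}{13146315715} \approx 8.8317$)
$\frac{c}{p{\left(-228,320 \right)}} = \frac{116104002843}{13146315715 \cdot 2 \cdot 320 \frac{1}{-121 - 228}} = \frac{116104002843}{13146315715 \cdot 2 \cdot 320 \frac{1}{-349}} = \frac{116104002843}{13146315715 \cdot 2 \cdot 320 \left(- \frac{1}{349}\right)} = \frac{116104002843}{13146315715 \left(- \frac{640}{349}\right)} = \frac{116104002843}{13146315715} \left(- \frac{349}{640}\right) = - \frac{40520296992207}{8413642057600}$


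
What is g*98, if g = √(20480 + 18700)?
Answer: 196*√9795 ≈ 19398.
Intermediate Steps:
g = 2*√9795 (g = √39180 = 2*√9795 ≈ 197.94)
g*98 = (2*√9795)*98 = 196*√9795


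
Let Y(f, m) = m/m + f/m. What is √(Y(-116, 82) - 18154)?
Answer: I*√30517571/41 ≈ 134.74*I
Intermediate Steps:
Y(f, m) = 1 + f/m
√(Y(-116, 82) - 18154) = √((-116 + 82)/82 - 18154) = √((1/82)*(-34) - 18154) = √(-17/41 - 18154) = √(-744331/41) = I*√30517571/41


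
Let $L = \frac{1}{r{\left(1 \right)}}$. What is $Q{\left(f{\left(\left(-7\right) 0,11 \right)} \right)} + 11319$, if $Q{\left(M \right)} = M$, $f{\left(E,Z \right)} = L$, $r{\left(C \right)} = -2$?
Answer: $\frac{22637}{2} \approx 11319.0$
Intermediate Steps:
$L = - \frac{1}{2}$ ($L = \frac{1}{-2} = - \frac{1}{2} \approx -0.5$)
$f{\left(E,Z \right)} = - \frac{1}{2}$
$Q{\left(f{\left(\left(-7\right) 0,11 \right)} \right)} + 11319 = - \frac{1}{2} + 11319 = \frac{22637}{2}$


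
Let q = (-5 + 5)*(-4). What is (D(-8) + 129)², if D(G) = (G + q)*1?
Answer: 14641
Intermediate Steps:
q = 0 (q = 0*(-4) = 0)
D(G) = G (D(G) = (G + 0)*1 = G*1 = G)
(D(-8) + 129)² = (-8 + 129)² = 121² = 14641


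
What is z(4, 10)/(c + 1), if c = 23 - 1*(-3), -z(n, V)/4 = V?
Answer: -40/27 ≈ -1.4815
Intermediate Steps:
z(n, V) = -4*V
c = 26 (c = 23 + 3 = 26)
z(4, 10)/(c + 1) = (-4*10)/(26 + 1) = -40/27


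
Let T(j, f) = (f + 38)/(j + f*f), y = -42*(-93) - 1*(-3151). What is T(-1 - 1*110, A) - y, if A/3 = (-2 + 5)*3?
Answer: -4361161/618 ≈ -7056.9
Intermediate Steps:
y = 7057 (y = 3906 + 3151 = 7057)
A = 27 (A = 3*((-2 + 5)*3) = 3*(3*3) = 3*9 = 27)
T(j, f) = (38 + f)/(j + f²)
T(-1 - 1*110, A) - y = (38 + 27)/((-1 - 1*110) + 27²) - 1*7057 = 65/((-1 - 110) + 729) - 7057 = 65/(-111 + 729) - 7057 = 65/618 - 7057 = -4361161/618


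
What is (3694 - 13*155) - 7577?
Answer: -5898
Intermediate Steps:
(3694 - 13*155) - 7577 = (3694 - 2015) - 7577 = 1679 - 7577 = -5898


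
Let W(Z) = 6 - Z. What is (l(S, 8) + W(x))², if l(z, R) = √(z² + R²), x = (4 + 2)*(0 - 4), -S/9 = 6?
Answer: 3880 + 120*√745 ≈ 7155.4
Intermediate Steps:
S = -54 (S = -9*6 = -54)
x = -24 (x = 6*(-4) = -24)
l(z, R) = √(R² + z²)
(l(S, 8) + W(x))² = (√(8² + (-54)²) + (6 - 1*(-24)))² = (√(64 + 2916) + (6 + 24))² = (√2980 + 30)² = (2*√745 + 30)² = (30 + 2*√745)²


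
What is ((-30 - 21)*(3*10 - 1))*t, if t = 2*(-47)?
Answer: 139026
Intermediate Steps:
t = -94
((-30 - 21)*(3*10 - 1))*t = ((-30 - 21)*(3*10 - 1))*(-94) = -51*(30 - 1)*(-94) = -51*29*(-94) = -1479*(-94) = 139026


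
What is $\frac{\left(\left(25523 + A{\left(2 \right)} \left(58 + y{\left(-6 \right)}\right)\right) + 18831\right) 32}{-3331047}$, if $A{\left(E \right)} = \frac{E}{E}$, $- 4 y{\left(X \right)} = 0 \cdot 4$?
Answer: $- \frac{473728}{1110349} \approx -0.42665$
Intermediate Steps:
$y{\left(X \right)} = 0$ ($y{\left(X \right)} = - \frac{0 \cdot 4}{4} = \left(- \frac{1}{4}\right) 0 = 0$)
$A{\left(E \right)} = 1$
$\frac{\left(\left(25523 + A{\left(2 \right)} \left(58 + y{\left(-6 \right)}\right)\right) + 18831\right) 32}{-3331047} = \frac{\left(\left(25523 + 1 \left(58 + 0\right)\right) + 18831\right) 32}{-3331047} = \left(\left(25523 + 1 \cdot 58\right) + 18831\right) 32 \left(- \frac{1}{3331047}\right) = \left(\left(25523 + 58\right) + 18831\right) 32 \left(- \frac{1}{3331047}\right) = \left(25581 + 18831\right) 32 \left(- \frac{1}{3331047}\right) = 44412 \cdot 32 \left(- \frac{1}{3331047}\right) = 1421184 \left(- \frac{1}{3331047}\right) = - \frac{473728}{1110349}$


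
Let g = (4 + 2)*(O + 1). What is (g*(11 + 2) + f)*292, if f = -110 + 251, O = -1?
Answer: 41172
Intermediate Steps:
g = 0 (g = (4 + 2)*(-1 + 1) = 6*0 = 0)
f = 141
(g*(11 + 2) + f)*292 = (0*(11 + 2) + 141)*292 = (0*13 + 141)*292 = (0 + 141)*292 = 141*292 = 41172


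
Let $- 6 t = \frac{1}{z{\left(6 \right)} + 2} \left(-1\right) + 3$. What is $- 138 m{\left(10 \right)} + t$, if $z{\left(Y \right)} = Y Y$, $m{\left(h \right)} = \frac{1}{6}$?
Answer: $- \frac{5357}{228} \approx -23.496$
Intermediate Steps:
$m{\left(h \right)} = \frac{1}{6}$
$z{\left(Y \right)} = Y^{2}$
$t = - \frac{113}{228}$ ($t = - \frac{\frac{1}{6^{2} + 2} \left(-1\right) + 3}{6} = - \frac{\frac{1}{36 + 2} \left(-1\right) + 3}{6} = - \frac{\frac{1}{38} \left(-1\right) + 3}{6} = - \frac{- \frac{1}{38} + 3}{6} = \left(- \frac{1}{6}\right) \frac{113}{38} = - \frac{113}{228} \approx -0.49561$)
$- 138 m{\left(10 \right)} + t = \left(-138\right) \frac{1}{6} - \frac{113}{228} = -23 - \frac{113}{228} = - \frac{5357}{228}$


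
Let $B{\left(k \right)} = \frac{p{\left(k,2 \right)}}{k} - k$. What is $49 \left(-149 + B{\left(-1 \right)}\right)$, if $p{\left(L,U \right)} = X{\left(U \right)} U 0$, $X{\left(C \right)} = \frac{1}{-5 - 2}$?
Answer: $-7252$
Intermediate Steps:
$X{\left(C \right)} = - \frac{1}{7}$ ($X{\left(C \right)} = \frac{1}{-7} = - \frac{1}{7}$)
$p{\left(L,U \right)} = 0$ ($p{\left(L,U \right)} = - \frac{U}{7} \cdot 0 = 0$)
$B{\left(k \right)} = - k$ ($B{\left(k \right)} = \frac{0}{k} - k = 0 - k = - k$)
$49 \left(-149 + B{\left(-1 \right)}\right) = 49 \left(-149 - -1\right) = 49 \left(-149 + 1\right) = 49 \left(-148\right) = -7252$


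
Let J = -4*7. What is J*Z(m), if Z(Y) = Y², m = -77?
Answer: -166012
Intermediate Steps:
J = -28
J*Z(m) = -28*(-77)² = -28*5929 = -166012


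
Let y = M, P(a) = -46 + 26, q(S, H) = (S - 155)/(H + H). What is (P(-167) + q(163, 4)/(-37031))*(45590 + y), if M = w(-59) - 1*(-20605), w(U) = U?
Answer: -48981710456/37031 ≈ -1.3227e+6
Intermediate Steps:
q(S, H) = (-155 + S)/(2*H) (q(S, H) = (-155 + S)/((2*H)) = (-155 + S)*(1/(2*H)) = (-155 + S)/(2*H))
P(a) = -20
M = 20546 (M = -59 - 1*(-20605) = -59 + 20605 = 20546)
y = 20546
(P(-167) + q(163, 4)/(-37031))*(45590 + y) = (-20 + ((½)*(-155 + 163)/4)/(-37031))*(45590 + 20546) = (-20 + ((½)*(¼)*8)*(-1/37031))*66136 = (-20 + 1*(-1/37031))*66136 = (-20 - 1/37031)*66136 = -740621/37031*66136 = -48981710456/37031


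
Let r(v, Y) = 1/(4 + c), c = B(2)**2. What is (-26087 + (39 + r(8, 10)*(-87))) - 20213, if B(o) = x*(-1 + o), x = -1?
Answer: -231392/5 ≈ -46278.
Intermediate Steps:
B(o) = 1 - o (B(o) = -(-1 + o) = 1 - o)
c = 1 (c = (1 - 1*2)**2 = (1 - 2)**2 = (-1)**2 = 1)
r(v, Y) = 1/5 (r(v, Y) = 1/(4 + 1) = 1/5)
(-26087 + (39 + r(8, 10)*(-87))) - 20213 = (-26087 + (39 + (1/5)*(-87))) - 20213 = (-26087 + (39 - 87/5)) - 20213 = (-26087 + 108/5) - 20213 = -130327/5 - 20213 = -231392/5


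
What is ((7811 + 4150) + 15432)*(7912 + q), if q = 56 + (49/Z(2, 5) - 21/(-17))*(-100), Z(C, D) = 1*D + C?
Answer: 3327044208/17 ≈ 1.9571e+8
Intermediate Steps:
Z(C, D) = C + D (Z(C, D) = D + C = C + D)
q = -13048/17 (q = 56 + (49/(2 + 5) - 21/(-17))*(-100) = 56 + (49/7 - 21*(-1/17))*(-100) = 56 + (49*(1/7) + 21/17)*(-100) = 56 + (7 + 21/17)*(-100) = 56 + (140/17)*(-100) = 56 - 14000/17 = -13048/17 ≈ -767.53)
((7811 + 4150) + 15432)*(7912 + q) = ((7811 + 4150) + 15432)*(7912 - 13048/17) = (11961 + 15432)*(121456/17) = 27393*(121456/17) = 3327044208/17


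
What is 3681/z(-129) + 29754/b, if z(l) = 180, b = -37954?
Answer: 7464053/379540 ≈ 19.666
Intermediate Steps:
3681/z(-129) + 29754/b = 3681/180 + 29754/(-37954) = 3681*(1/180) + 29754*(-1/37954) = 409/20 - 14877/18977 = 7464053/379540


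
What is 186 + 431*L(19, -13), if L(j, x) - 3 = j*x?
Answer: -104978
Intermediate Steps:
L(j, x) = 3 + j*x
186 + 431*L(19, -13) = 186 + 431*(3 + 19*(-13)) = 186 + 431*(3 - 247) = 186 + 431*(-244) = 186 - 105164 = -104978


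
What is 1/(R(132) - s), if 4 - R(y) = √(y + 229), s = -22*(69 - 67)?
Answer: 1/29 ≈ 0.034483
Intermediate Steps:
s = -44 (s = -22*2 = -44)
R(y) = 4 - √(229 + y) (R(y) = 4 - √(y + 229) = 4 - √(229 + y))
1/(R(132) - s) = 1/((4 - √(229 + 132)) - 1*(-44)) = 1/((4 - √361) + 44) = 1/((4 - 1*19) + 44) = 1/((4 - 19) + 44) = 1/(-15 + 44) = 1/29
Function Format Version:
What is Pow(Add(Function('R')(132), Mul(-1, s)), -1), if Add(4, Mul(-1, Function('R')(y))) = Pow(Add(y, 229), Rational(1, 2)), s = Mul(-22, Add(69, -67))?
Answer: Rational(1, 29) ≈ 0.034483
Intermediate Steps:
s = -44 (s = Mul(-22, 2) = -44)
Function('R')(y) = Add(4, Mul(-1, Pow(Add(229, y), Rational(1, 2)))) (Function('R')(y) = Add(4, Mul(-1, Pow(Add(y, 229), Rational(1, 2)))) = Add(4, Mul(-1, Pow(Add(229, y), Rational(1, 2)))))
Pow(Add(Function('R')(132), Mul(-1, s)), -1) = Pow(Add(Add(4, Mul(-1, Pow(Add(229, 132), Rational(1, 2)))), Mul(-1, -44)), -1) = Pow(Add(Add(4, Mul(-1, Pow(361, Rational(1, 2)))), 44), -1) = Pow(Add(Add(4, Mul(-1, 19)), 44), -1) = Pow(Add(Add(4, -19), 44), -1) = Pow(Add(-15, 44), -1) = Pow(29, -1) = Rational(1, 29)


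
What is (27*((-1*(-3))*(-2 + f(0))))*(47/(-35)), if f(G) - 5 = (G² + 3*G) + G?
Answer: -11421/35 ≈ -326.31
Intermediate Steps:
f(G) = 5 + G² + 4*G (f(G) = 5 + ((G² + 3*G) + G) = 5 + (G² + 4*G) = 5 + G² + 4*G)
(27*((-1*(-3))*(-2 + f(0))))*(47/(-35)) = (27*((-1*(-3))*(-2 + (5 + 0² + 4*0))))*(47/(-35)) = (27*(3*(-2 + (5 + 0 + 0))))*(47*(-1/35)) = (27*(3*(-2 + 5)))*(-47/35) = (27*(3*3))*(-47/35) = (27*9)*(-47/35) = 243*(-47/35) = -11421/35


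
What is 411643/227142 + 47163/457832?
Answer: 99588018061/51996438072 ≈ 1.9153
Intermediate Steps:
411643/227142 + 47163/457832 = 99588018061/51996438072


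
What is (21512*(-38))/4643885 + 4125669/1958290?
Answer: 36964876787/19145418014 ≈ 1.9307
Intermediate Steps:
(21512*(-38))/4643885 + 4125669/1958290 = -817456*1/4643885 + 4125669*(1/1958290) = -43024/244415 + 4125669/1958290 = 36964876787/19145418014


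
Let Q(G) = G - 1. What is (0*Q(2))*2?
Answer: 0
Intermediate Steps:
Q(G) = -1 + G
(0*Q(2))*2 = (0*(-1 + 2))*2 = (0*1)*2 = 0*2 = 0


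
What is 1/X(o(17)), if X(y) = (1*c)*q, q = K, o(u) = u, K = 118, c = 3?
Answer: 1/354 ≈ 0.0028249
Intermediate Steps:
q = 118
X(y) = 354 (X(y) = (1*3)*118 = 3*118 = 354)
1/X(o(17)) = 1/354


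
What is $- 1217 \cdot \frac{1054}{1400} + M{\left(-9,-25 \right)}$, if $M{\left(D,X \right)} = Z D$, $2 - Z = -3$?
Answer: $- \frac{672859}{700} \approx -961.23$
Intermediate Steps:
$Z = 5$ ($Z = 2 - -3 = 2 + 3 = 5$)
$M{\left(D,X \right)} = 5 D$
$- 1217 \cdot \frac{1054}{1400} + M{\left(-9,-25 \right)} = - 1217 \cdot \frac{1054}{1400} + 5 \left(-9\right) = - 1217 \cdot 1054 \cdot \frac{1}{1400} - 45 = \left(-1217\right) \frac{527}{700} - 45 = - \frac{641359}{700} - 45 = - \frac{672859}{700}$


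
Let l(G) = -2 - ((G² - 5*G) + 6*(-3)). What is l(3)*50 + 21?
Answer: 1121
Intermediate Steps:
l(G) = 16 - G² + 5*G (l(G) = -2 - ((G² - 5*G) - 18) = -2 - (-18 + G² - 5*G) = -2 + (18 - G² + 5*G) = 16 - G² + 5*G)
l(3)*50 + 21 = (16 - 1*3² + 5*3)*50 + 21 = (16 - 1*9 + 15)*50 + 21 = (16 - 9 + 15)*50 + 21 = 22*50 + 21 = 1100 + 21 = 1121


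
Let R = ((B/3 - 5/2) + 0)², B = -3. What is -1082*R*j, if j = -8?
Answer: 106036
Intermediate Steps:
R = 49/4 (R = ((-3/3 - 5/2) + 0)² = ((-3*⅓ - 5*½) + 0)² = ((-1 - 5/2) + 0)² = (-7/2 + 0)² = (-7/2)² = 49/4 ≈ 12.250)
-1082*R*j = -26509*(-8)/2 = -1082*(-98) = 106036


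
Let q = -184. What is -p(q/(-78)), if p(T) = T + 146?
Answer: -5786/39 ≈ -148.36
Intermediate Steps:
p(T) = 146 + T
-p(q/(-78)) = -(146 - 184/(-78)) = -(146 - 184*(-1/78)) = -(146 + 92/39) = -1*5786/39 = -5786/39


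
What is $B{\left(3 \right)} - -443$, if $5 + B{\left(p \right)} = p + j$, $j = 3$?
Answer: $444$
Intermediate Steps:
$B{\left(p \right)} = -2 + p$ ($B{\left(p \right)} = -5 + \left(p + 3\right) = -5 + \left(3 + p\right) = -2 + p$)
$B{\left(3 \right)} - -443 = \left(-2 + 3\right) - -443 = 1 + 443 = 444$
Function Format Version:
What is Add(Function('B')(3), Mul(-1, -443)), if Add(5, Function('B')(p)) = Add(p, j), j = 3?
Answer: 444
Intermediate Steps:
Function('B')(p) = Add(-2, p) (Function('B')(p) = Add(-5, Add(p, 3)) = Add(-5, Add(3, p)) = Add(-2, p))
Add(Function('B')(3), Mul(-1, -443)) = Add(Add(-2, 3), Mul(-1, -443)) = Add(1, 443) = 444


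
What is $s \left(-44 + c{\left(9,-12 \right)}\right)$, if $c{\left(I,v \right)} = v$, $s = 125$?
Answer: $-7000$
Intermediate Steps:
$s \left(-44 + c{\left(9,-12 \right)}\right) = 125 \left(-44 - 12\right) = 125 \left(-56\right) = -7000$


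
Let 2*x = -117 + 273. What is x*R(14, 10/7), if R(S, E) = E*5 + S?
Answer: 11544/7 ≈ 1649.1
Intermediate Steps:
R(S, E) = S + 5*E (R(S, E) = 5*E + S = S + 5*E)
x = 78 (x = (-117 + 273)/2 = (1/2)*156 = 78)
x*R(14, 10/7) = 78*(14 + 5*(10/7)) = 78*(14 + 50/7) = 78*(148/7) = 11544/7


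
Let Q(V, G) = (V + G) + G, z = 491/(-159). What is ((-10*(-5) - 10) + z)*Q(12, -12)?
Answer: -23476/53 ≈ -442.94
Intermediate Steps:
z = -491/159 (z = 491*(-1/159) = -491/159 ≈ -3.0881)
Q(V, G) = V + 2*G (Q(V, G) = (G + V) + G = V + 2*G)
((-10*(-5) - 10) + z)*Q(12, -12) = ((-10*(-5) - 10) - 491/159)*(12 + 2*(-12)) = ((50 - 10) - 491/159)*(12 - 24) = (40 - 491/159)*(-12) = (5869/159)*(-12) = -23476/53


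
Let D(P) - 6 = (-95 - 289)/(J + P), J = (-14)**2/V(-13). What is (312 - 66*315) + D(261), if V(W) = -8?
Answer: -9684024/473 ≈ -20474.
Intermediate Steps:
J = -49/2 (J = (-14)**2/(-8) = 196*(-1/8) = -49/2 ≈ -24.500)
D(P) = 6 - 384/(-49/2 + P) (D(P) = 6 + (-95 - 289)/(-49/2 + P) = 6 - 384/(-49/2 + P))
(312 - 66*315) + D(261) = (312 - 66*315) + 6*(-177 + 2*261)/(-49 + 2*261) = (312 - 20790) + 6*(-177 + 522)/(-49 + 522) = -20478 + 6*345/473 = -20478 + 6*(1/473)*345 = -20478 + 2070/473 = -9684024/473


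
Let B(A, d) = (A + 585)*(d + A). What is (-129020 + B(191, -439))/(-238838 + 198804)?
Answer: 160734/20017 ≈ 8.0299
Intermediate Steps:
B(A, d) = (585 + A)*(A + d)
(-129020 + B(191, -439))/(-238838 + 198804) = (-129020 + (191² + 585*191 + 585*(-439) + 191*(-439)))/(-238838 + 198804) = (-129020 + (36481 + 111735 - 256815 - 83849))/(-40034) = (-129020 - 192448)*(-1/40034) = -321468*(-1/40034) = 160734/20017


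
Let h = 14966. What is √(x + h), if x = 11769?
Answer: √26735 ≈ 163.51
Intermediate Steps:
√(x + h) = √(11769 + 14966) = √26735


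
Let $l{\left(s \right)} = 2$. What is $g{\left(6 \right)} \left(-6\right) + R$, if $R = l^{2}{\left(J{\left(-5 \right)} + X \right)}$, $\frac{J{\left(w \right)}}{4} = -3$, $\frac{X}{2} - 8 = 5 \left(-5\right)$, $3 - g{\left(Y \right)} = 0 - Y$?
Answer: $-50$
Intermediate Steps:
$g{\left(Y \right)} = 3 + Y$ ($g{\left(Y \right)} = 3 - \left(0 - Y\right) = 3 - - Y = 3 + Y$)
$X = -34$ ($X = 16 + 2 \cdot 5 \left(-5\right) = 16 + 2 \left(-25\right) = 16 - 50 = -34$)
$J{\left(w \right)} = -12$ ($J{\left(w \right)} = 4 \left(-3\right) = -12$)
$R = 4$ ($R = 2^{2} = 4$)
$g{\left(6 \right)} \left(-6\right) + R = \left(3 + 6\right) \left(-6\right) + 4 = 9 \left(-6\right) + 4 = -54 + 4 = -50$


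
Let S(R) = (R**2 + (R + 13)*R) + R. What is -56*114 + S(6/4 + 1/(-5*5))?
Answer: -7949121/1250 ≈ -6359.3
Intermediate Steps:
S(R) = R + R**2 + R*(13 + R) (S(R) = (R**2 + (13 + R)*R) + R = (R**2 + R*(13 + R)) + R = R + R**2 + R*(13 + R))
-56*114 + S(6/4 + 1/(-5*5)) = -56*114 + 2*(6/4 + 1/(-5*5))*(7 + (6/4 + 1/(-5*5))) = -6384 + 2*(6*(1/4) + 1/(-25))*(7 + (6*(1/4) + 1/(-25))) = -6384 + 2*(3/2 + 1*(-1/25))*(7 + (3/2 + 1*(-1/25))) = -6384 + 2*(3/2 - 1/25)*(7 + (3/2 - 1/25)) = -6384 + 2*(73/50)*(7 + 73/50) = -6384 + 2*(73/50)*(423/50) = -6384 + 30879/1250 = -7949121/1250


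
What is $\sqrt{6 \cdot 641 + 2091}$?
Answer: $\sqrt{5937} \approx 77.052$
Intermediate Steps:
$\sqrt{6 \cdot 641 + 2091} = \sqrt{3846 + 2091} = \sqrt{5937}$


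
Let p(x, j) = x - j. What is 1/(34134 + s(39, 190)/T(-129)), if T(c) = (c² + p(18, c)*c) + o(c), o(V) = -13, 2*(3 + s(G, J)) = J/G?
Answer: 91065/3108412732 ≈ 2.9296e-5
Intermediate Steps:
s(G, J) = -3 + J/(2*G) (s(G, J) = -3 + (J/G)/2 = -3 + J/(2*G))
T(c) = -13 + c² + c*(18 - c) (T(c) = (c² + (18 - c)*c) - 13 = (c² + c*(18 - c)) - 13 = -13 + c² + c*(18 - c))
1/(34134 + s(39, 190)/T(-129)) = 1/(34134 + (-3 + (½)*190/39)/(-13 + 18*(-129))) = 1/(34134 + (-3 + (½)*190*(1/39))/(-13 - 2322)) = 1/(34134 + (-3 + 95/39)/(-2335)) = 1/(34134 - 22/39*(-1/2335)) = 1/(34134 + 22/91065) = 1/(3108412732/91065) = 91065/3108412732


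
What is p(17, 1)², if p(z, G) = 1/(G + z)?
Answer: 1/324 ≈ 0.0030864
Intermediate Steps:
p(17, 1)² = (1/(1 + 17))² = (1/18)² = 1/324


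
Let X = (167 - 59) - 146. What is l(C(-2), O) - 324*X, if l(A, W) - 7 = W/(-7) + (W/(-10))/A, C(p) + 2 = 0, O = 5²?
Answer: 344867/28 ≈ 12317.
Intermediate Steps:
O = 25
C(p) = -2 (C(p) = -2 + 0 = -2)
l(A, W) = 7 - W/7 - W/(10*A) (l(A, W) = 7 + (W/(-7) + (W/(-10))/A) = 7 + (W*(-⅐) + (W*(-⅒))/A) = 7 + (-W/7 + (-W/10)/A) = 7 + (-W/7 - W/(10*A)) = 7 - W/7 - W/(10*A))
X = -38 (X = 108 - 146 = -38)
l(C(-2), O) - 324*X = (7 - ⅐*25 - ⅒*25/(-2)) - 324*(-38) = (7 - 25/7 - ⅒*25*(-½)) + 12312 = (7 - 25/7 + 5/4) + 12312 = 131/28 + 12312 = 344867/28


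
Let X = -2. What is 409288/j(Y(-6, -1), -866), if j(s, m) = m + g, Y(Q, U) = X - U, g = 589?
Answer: -409288/277 ≈ -1477.6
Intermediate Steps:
Y(Q, U) = -2 - U
j(s, m) = 589 + m (j(s, m) = m + 589 = 589 + m)
409288/j(Y(-6, -1), -866) = 409288/(589 - 866) = 409288/(-277) = 409288*(-1/277) = -409288/277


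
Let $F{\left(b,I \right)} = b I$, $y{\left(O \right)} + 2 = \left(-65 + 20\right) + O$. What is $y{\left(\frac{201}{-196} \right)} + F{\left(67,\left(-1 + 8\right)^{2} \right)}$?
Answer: $\frac{634055}{196} \approx 3235.0$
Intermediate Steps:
$y{\left(O \right)} = -47 + O$ ($y{\left(O \right)} = -2 + \left(\left(-65 + 20\right) + O\right) = -2 + \left(-45 + O\right) = -47 + O$)
$F{\left(b,I \right)} = I b$
$y{\left(\frac{201}{-196} \right)} + F{\left(67,\left(-1 + 8\right)^{2} \right)} = \left(-47 + \frac{201}{-196}\right) + \left(-1 + 8\right)^{2} \cdot 67 = \left(-47 + 201 \left(- \frac{1}{196}\right)\right) + 7^{2} \cdot 67 = \left(-47 - \frac{201}{196}\right) + 49 \cdot 67 = - \frac{9413}{196} + 3283 = \frac{634055}{196}$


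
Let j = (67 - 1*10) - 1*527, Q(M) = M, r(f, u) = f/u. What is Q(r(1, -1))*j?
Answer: 470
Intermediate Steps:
j = -470 (j = (67 - 10) - 527 = 57 - 527 = -470)
Q(r(1, -1))*j = (1/(-1))*(-470) = (1*(-1))*(-470) = -1*(-470) = 470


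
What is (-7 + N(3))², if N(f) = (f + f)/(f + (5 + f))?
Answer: 5041/121 ≈ 41.661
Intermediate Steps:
N(f) = 2*f/(5 + 2*f) (N(f) = (2*f)/(5 + 2*f) = 2*f/(5 + 2*f))
(-7 + N(3))² = (-7 + 2*3/(5 + 2*3))² = (-7 + 2*3/(5 + 6))² = (-7 + 2*3/11)² = (-7 + 2*3*(1/11))² = (-7 + 6/11)² = (-71/11)² = 5041/121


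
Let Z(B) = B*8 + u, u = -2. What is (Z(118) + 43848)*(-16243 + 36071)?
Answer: 888096120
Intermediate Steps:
Z(B) = -2 + 8*B (Z(B) = B*8 - 2 = 8*B - 2 = -2 + 8*B)
(Z(118) + 43848)*(-16243 + 36071) = ((-2 + 8*118) + 43848)*(-16243 + 36071) = ((-2 + 944) + 43848)*19828 = (942 + 43848)*19828 = 44790*19828 = 888096120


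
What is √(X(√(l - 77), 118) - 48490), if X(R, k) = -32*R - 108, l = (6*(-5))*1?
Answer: √(-48598 - 32*I*√107) ≈ 0.7508 - 220.45*I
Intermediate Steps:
l = -30 (l = -30*1 = -30)
X(R, k) = -108 - 32*R
√(X(√(l - 77), 118) - 48490) = √((-108 - 32*√(-30 - 77)) - 48490) = √((-108 - 32*I*√107) - 48490) = √(-48598 - 32*I*√107)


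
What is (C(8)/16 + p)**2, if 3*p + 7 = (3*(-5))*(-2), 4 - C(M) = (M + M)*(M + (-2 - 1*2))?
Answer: 2209/144 ≈ 15.340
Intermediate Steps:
C(M) = 4 - 2*M*(-4 + M) (C(M) = 4 - (M + M)*(M + (-2 - 1*2)) = 4 - 2*M*(M + (-2 - 2)) = 4 - 2*M*(M - 4) = 4 - 2*M*(-4 + M))
p = 23/3 (p = -7/3 + ((3*(-5))*(-2))/3 = -7/3 + (-15*(-2))/3 = -7/3 + (1/3)*30 = -7/3 + 10 = 23/3 ≈ 7.6667)
(C(8)/16 + p)**2 = ((4 - 2*8**2 + 8*8)/16 + 23/3)**2 = ((4 - 2*64 + 64)*(1/16) + 23/3)**2 = ((4 - 128 + 64)*(1/16) + 23/3)**2 = (-60*1/16 + 23/3)**2 = (-15/4 + 23/3)**2 = (47/12)**2 = 2209/144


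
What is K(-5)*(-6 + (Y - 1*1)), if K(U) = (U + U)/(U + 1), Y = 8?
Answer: 5/2 ≈ 2.5000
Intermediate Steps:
K(U) = 2*U/(1 + U) (K(U) = (2*U)/(1 + U) = 2*U/(1 + U))
K(-5)*(-6 + (Y - 1*1)) = (2*(-5)/(1 - 5))*(-6 + (8 - 1*1)) = (2*(-5)/(-4))*(-6 + (8 - 1)) = (2*(-5)*(-1/4))*(-6 + 7) = (5/2)*1 = 5/2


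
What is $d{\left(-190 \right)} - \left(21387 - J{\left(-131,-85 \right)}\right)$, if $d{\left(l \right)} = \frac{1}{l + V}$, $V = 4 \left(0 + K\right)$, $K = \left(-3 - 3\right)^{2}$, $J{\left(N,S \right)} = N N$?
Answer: $- \frac{194397}{46} \approx -4226.0$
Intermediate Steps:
$J{\left(N,S \right)} = N^{2}$
$K = 36$ ($K = \left(-6\right)^{2} = 36$)
$V = 144$ ($V = 4 \left(0 + 36\right) = 4 \cdot 36 = 144$)
$d{\left(l \right)} = \frac{1}{144 + l}$ ($d{\left(l \right)} = \frac{1}{l + 144} = \frac{1}{144 + l}$)
$d{\left(-190 \right)} - \left(21387 - J{\left(-131,-85 \right)}\right) = \frac{1}{144 - 190} - \left(21387 - \left(-131\right)^{2}\right) = \frac{1}{-46} - \left(21387 - 17161\right) = - \frac{1}{46} - \left(21387 - 17161\right) = - \frac{1}{46} - 4226 = - \frac{194397}{46}$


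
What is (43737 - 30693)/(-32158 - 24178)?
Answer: -3261/14084 ≈ -0.23154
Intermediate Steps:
(43737 - 30693)/(-32158 - 24178) = 13044/(-56336) = 13044*(-1/56336) = -3261/14084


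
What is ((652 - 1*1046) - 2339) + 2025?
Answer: -708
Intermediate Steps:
((652 - 1*1046) - 2339) + 2025 = ((652 - 1046) - 2339) + 2025 = (-394 - 2339) + 2025 = -2733 + 2025 = -708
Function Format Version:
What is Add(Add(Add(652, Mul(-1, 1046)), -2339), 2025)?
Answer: -708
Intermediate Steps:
Add(Add(Add(652, Mul(-1, 1046)), -2339), 2025) = Add(Add(Add(652, -1046), -2339), 2025) = Add(Add(-394, -2339), 2025) = Add(-2733, 2025) = -708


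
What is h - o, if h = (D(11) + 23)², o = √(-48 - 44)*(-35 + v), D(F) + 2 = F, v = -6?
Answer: 1024 + 82*I*√23 ≈ 1024.0 + 393.26*I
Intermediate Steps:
D(F) = -2 + F
o = -82*I*√23 (o = √(-48 - 44)*(-35 - 6) = √(-92)*(-41) = (2*I*√23)*(-41) = -82*I*√23 ≈ -393.26*I)
h = 1024 (h = ((-2 + 11) + 23)² = (9 + 23)² = 32² = 1024)
h - o = 1024 - (-82)*I*√23 = 1024 + 82*I*√23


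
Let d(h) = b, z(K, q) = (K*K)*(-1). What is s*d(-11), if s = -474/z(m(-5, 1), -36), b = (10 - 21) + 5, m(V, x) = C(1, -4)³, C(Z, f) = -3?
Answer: -316/81 ≈ -3.9012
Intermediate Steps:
m(V, x) = -27 (m(V, x) = (-3)³ = -27)
z(K, q) = -K² (z(K, q) = K²*(-1) = -K²)
b = -6 (b = -11 + 5 = -6)
d(h) = -6
s = 158/243 (s = -474/((-1*(-27)²)) = -474/((-1*729)) = -474/(-729) = -474*(-1/729) = 158/243 ≈ 0.65021)
s*d(-11) = (158/243)*(-6) = -316/81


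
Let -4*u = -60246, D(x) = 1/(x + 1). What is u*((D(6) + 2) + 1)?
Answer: 331353/7 ≈ 47336.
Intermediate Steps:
D(x) = 1/(1 + x)
u = 30123/2 (u = -¼*(-60246) = 30123/2 ≈ 15062.)
u*((D(6) + 2) + 1) = 30123*((1/(1 + 6) + 2) + 1)/2 = 30123*((1/7 + 2) + 1)/2 = 30123*((⅐ + 2) + 1)/2 = 30123*(15/7 + 1)/2 = (30123/2)*(22/7) = 331353/7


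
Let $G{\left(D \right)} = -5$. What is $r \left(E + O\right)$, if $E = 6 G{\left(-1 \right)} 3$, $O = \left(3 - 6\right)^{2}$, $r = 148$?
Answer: $-11988$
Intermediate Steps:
$O = 9$ ($O = \left(-3\right)^{2} = 9$)
$E = -90$ ($E = 6 \left(-5\right) 3 = \left(-30\right) 3 = -90$)
$r \left(E + O\right) = 148 \left(-90 + 9\right) = 148 \left(-81\right) = -11988$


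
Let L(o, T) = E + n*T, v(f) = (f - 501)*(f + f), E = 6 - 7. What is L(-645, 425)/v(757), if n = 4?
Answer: 1699/387584 ≈ 0.0043836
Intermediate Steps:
E = -1
v(f) = 2*f*(-501 + f) (v(f) = (-501 + f)*(2*f) = 2*f*(-501 + f))
L(o, T) = -1 + 4*T
L(-645, 425)/v(757) = (-1 + 4*425)/((2*757*(-501 + 757))) = (-1 + 1700)/((2*757*256)) = 1699/387584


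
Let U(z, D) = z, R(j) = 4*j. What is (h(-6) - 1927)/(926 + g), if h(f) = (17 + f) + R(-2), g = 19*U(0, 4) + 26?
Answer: -481/238 ≈ -2.0210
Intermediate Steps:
g = 26 (g = 19*0 + 26 = 0 + 26 = 26)
h(f) = 9 + f (h(f) = (17 + f) + 4*(-2) = (17 + f) - 8 = 9 + f)
(h(-6) - 1927)/(926 + g) = ((9 - 6) - 1927)/(926 + 26) = (3 - 1927)/952 = -1924*1/952 = -481/238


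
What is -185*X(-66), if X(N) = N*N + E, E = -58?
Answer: -795130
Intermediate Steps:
X(N) = -58 + N² (X(N) = N*N - 58 = N² - 58 = -58 + N²)
-185*X(-66) = -185*(-58 + (-66)²) = -185*(-58 + 4356) = -185*4298 = -795130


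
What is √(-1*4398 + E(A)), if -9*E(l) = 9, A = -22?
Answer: I*√4399 ≈ 66.325*I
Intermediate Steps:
E(l) = -1 (E(l) = -⅑*9 = -1)
√(-1*4398 + E(A)) = √(-1*4398 - 1) = √(-4398 - 1) = √(-4399) = I*√4399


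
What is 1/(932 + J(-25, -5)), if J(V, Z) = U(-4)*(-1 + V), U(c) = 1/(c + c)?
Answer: 4/3741 ≈ 0.0010692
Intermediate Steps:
U(c) = 1/(2*c)
J(V, Z) = ⅛ - V/8 (J(V, Z) = ((½)/(-4))*(-1 + V) = ((½)*(-¼))*(-1 + V) = -(-1 + V)/8 = ⅛ - V/8)
1/(932 + J(-25, -5)) = 1/(932 + (⅛ - ⅛*(-25))) = 1/(932 + (⅛ + 25/8)) = 1/(932 + 13/4) = 1/(3741/4) = 4/3741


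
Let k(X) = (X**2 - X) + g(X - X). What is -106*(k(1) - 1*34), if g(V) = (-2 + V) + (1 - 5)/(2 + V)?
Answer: 4028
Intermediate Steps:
g(V) = -2 + V - 4/(2 + V) (g(V) = (-2 + V) - 4/(2 + V) = -2 + V - 4/(2 + V))
k(X) = -4 + X**2 - X (k(X) = (X**2 - X) + (-8 + (X - X)**2)/(2 + (X - X)) = (X**2 - X) + (-8 + 0**2)/(2 + 0) = (X**2 - X) + (-8 + 0)/2 = (X**2 - X) + (1/2)*(-8) = (X**2 - X) - 4 = -4 + X**2 - X)
-106*(k(1) - 1*34) = -106*((-4 + 1**2 - 1*1) - 1*34) = -106*((-4 + 1 - 1) - 34) = -106*(-4 - 34) = -106*(-38) = 4028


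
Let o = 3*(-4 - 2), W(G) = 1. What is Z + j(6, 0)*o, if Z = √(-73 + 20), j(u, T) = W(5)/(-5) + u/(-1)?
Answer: 558/5 + I*√53 ≈ 111.6 + 7.2801*I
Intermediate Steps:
o = -18 (o = 3*(-6) = -18)
j(u, T) = -⅕ - u (j(u, T) = 1/(-5) + u/(-1) = 1*(-⅕) + u*(-1) = -⅕ - u)
Z = I*√53 (Z = √(-53) = I*√53 ≈ 7.2801*I)
Z + j(6, 0)*o = I*√53 + (-⅕ - 1*6)*(-18) = I*√53 + (-⅕ - 6)*(-18) = I*√53 - 31/5*(-18) = I*√53 + 558/5 = 558/5 + I*√53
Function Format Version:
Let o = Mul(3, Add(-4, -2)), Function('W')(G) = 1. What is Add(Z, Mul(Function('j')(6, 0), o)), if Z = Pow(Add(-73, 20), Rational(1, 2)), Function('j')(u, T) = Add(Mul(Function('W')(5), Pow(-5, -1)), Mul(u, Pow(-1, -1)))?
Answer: Add(Rational(558, 5), Mul(I, Pow(53, Rational(1, 2)))) ≈ Add(111.60, Mul(7.2801, I))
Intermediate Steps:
o = -18 (o = Mul(3, -6) = -18)
Function('j')(u, T) = Add(Rational(-1, 5), Mul(-1, u)) (Function('j')(u, T) = Add(Mul(1, Pow(-5, -1)), Mul(u, Pow(-1, -1))) = Add(Mul(1, Rational(-1, 5)), Mul(u, -1)) = Add(Rational(-1, 5), Mul(-1, u)))
Z = Mul(I, Pow(53, Rational(1, 2))) (Z = Pow(-53, Rational(1, 2)) = Mul(I, Pow(53, Rational(1, 2))) ≈ Mul(7.2801, I))
Add(Z, Mul(Function('j')(6, 0), o)) = Add(Mul(I, Pow(53, Rational(1, 2))), Mul(Add(Rational(-1, 5), Mul(-1, 6)), -18)) = Add(Mul(I, Pow(53, Rational(1, 2))), Mul(Add(Rational(-1, 5), -6), -18)) = Add(Mul(I, Pow(53, Rational(1, 2))), Mul(Rational(-31, 5), -18)) = Add(Mul(I, Pow(53, Rational(1, 2))), Rational(558, 5)) = Add(Rational(558, 5), Mul(I, Pow(53, Rational(1, 2))))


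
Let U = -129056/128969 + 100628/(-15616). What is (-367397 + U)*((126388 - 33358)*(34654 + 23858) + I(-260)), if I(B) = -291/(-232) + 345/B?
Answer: -233612187460259330516664453/116810834432 ≈ -1.9999e+15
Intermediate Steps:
I(B) = 291/232 + 345/B (I(B) = -291*(-1/232) + 345/B = 291/232 + 345/B)
U = -3748307757/503494976 (U = -129056*1/128969 + 100628*(-1/15616) = -129056/128969 - 25157/3904 = -3748307757/503494976 ≈ -7.4446)
(-367397 + U)*((126388 - 33358)*(34654 + 23858) + I(-260)) = (-367397 - 3748307757/503494976)*((126388 - 33358)*(34654 + 23858) + (291/232 + 345/(-260))) = -184986292005229*(93030*58512 + (291/232 + 345*(-1/260)))/503494976 = -184986292005229*(5443371360 + (291/232 - 69/52))/503494976 = -184986292005229*(5443371360 - 219/3016)/503494976 = -184986292005229/503494976*16417208021541/3016 = -233612187460259330516664453/116810834432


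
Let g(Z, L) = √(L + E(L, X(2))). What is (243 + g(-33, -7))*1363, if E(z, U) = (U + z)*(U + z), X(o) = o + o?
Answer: 331209 + 1363*√2 ≈ 3.3314e+5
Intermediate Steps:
X(o) = 2*o
E(z, U) = (U + z)²
g(Z, L) = √(L + (4 + L)²) (g(Z, L) = √(L + (2*2 + L)²) = √(L + (4 + L)²))
(243 + g(-33, -7))*1363 = (243 + √(-7 + (4 - 7)²))*1363 = (243 + √(-7 + (-3)²))*1363 = (243 + √(-7 + 9))*1363 = (243 + √2)*1363 = 331209 + 1363*√2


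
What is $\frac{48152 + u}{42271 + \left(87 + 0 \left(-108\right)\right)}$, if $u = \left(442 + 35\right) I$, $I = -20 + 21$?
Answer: $\frac{48629}{42358} \approx 1.148$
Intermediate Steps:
$I = 1$
$u = 477$ ($u = \left(442 + 35\right) 1 = 477 \cdot 1 = 477$)
$\frac{48152 + u}{42271 + \left(87 + 0 \left(-108\right)\right)} = \frac{48152 + 477}{42271 + \left(87 + 0 \left(-108\right)\right)} = \frac{48629}{42271 + \left(87 + 0\right)} = \frac{48629}{42271 + 87} = \frac{48629}{42358}$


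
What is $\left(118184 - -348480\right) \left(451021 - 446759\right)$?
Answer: $1988921968$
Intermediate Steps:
$\left(118184 - -348480\right) \left(451021 - 446759\right) = \left(118184 + 348480\right) 4262 = 466664 \cdot 4262 = 1988921968$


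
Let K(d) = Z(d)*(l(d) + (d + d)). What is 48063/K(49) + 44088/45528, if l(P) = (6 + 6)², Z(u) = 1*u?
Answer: 16136951/3213518 ≈ 5.0216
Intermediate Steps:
Z(u) = u
l(P) = 144 (l(P) = 12² = 144)
K(d) = d*(144 + 2*d) (K(d) = d*(144 + (d + d)) = d*(144 + 2*d))
48063/K(49) + 44088/45528 = 48063/((2*49*(72 + 49))) + 44088/45528 = 48063/((2*49*121)) + 44088*(1/45528) = 48063/11858 + 1837/1897 = 16136951/3213518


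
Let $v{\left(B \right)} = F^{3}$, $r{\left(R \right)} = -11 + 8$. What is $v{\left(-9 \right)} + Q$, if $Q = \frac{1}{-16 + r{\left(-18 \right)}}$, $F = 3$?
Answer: $\frac{512}{19} \approx 26.947$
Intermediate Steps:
$r{\left(R \right)} = -3$
$Q = - \frac{1}{19}$ ($Q = \frac{1}{-16 - 3} = \frac{1}{-19} = - \frac{1}{19} \approx -0.052632$)
$v{\left(B \right)} = 27$ ($v{\left(B \right)} = 3^{3} = 27$)
$v{\left(-9 \right)} + Q = 27 - \frac{1}{19} = \frac{512}{19}$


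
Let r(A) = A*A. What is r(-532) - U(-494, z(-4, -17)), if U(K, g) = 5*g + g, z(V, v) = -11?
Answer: 283090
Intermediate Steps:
r(A) = A²
U(K, g) = 6*g
r(-532) - U(-494, z(-4, -17)) = (-532)² - 6*(-11) = 283024 - 1*(-66) = 283024 + 66 = 283090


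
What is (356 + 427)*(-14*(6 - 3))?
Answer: -32886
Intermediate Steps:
(356 + 427)*(-14*(6 - 3)) = 783*(-14*3) = 783*(-42) = -32886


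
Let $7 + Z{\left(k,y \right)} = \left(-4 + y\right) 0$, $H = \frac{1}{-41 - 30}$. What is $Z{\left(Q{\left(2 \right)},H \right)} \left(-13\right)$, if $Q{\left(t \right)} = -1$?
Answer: $91$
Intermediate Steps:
$H = - \frac{1}{71}$ ($H = \frac{1}{-71} = - \frac{1}{71} \approx -0.014085$)
$Z{\left(k,y \right)} = -7$ ($Z{\left(k,y \right)} = -7 + \left(-4 + y\right) 0 = -7 + 0 = -7$)
$Z{\left(Q{\left(2 \right)},H \right)} \left(-13\right) = \left(-7\right) \left(-13\right) = 91$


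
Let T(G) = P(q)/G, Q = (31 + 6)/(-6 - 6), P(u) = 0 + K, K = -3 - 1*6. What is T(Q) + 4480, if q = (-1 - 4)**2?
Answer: 165868/37 ≈ 4482.9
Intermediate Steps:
K = -9 (K = -3 - 6 = -9)
q = 25 (q = (-5)**2 = 25)
P(u) = -9 (P(u) = 0 - 9 = -9)
Q = -37/12 (Q = 37/(-12) = 37*(-1/12) = -37/12 ≈ -3.0833)
T(G) = -9/G
T(Q) + 4480 = -9/(-37/12) + 4480 = -9*(-12/37) + 4480 = 108/37 + 4480 = 165868/37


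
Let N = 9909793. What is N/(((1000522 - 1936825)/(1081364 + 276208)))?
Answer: -4484419167532/312101 ≈ -1.4368e+7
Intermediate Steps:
N/(((1000522 - 1936825)/(1081364 + 276208))) = 9909793/(((1000522 - 1936825)/(1081364 + 276208))) = 9909793/((-936303/1357572)) = 9909793/((-936303*1/1357572)) = 9909793/(-312101/452524) = 9909793*(-452524/312101) = -4484419167532/312101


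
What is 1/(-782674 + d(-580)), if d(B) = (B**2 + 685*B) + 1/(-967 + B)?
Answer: -1547/1305008979 ≈ -1.1854e-6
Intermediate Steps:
d(B) = B**2 + 1/(-967 + B) + 685*B
1/(-782674 + d(-580)) = 1/(-782674 + (1 + (-580)**3 - 662395*(-580) - 282*(-580)**2)/(-967 - 580)) = 1/(-782674 + (1 - 195112000 + 384189100 - 282*336400)/(-1547)) = 1/(-782674 - (1 - 195112000 + 384189100 - 94864800)/1547) = 1/(-782674 - 1/1547*94212301) = 1/(-782674 - 94212301/1547) = 1/(-1305008979/1547) = -1547/1305008979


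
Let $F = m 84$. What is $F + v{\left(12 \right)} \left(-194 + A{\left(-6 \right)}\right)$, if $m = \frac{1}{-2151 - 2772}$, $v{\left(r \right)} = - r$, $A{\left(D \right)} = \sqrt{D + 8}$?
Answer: $\frac{3820220}{1641} - 12 \sqrt{2} \approx 2311.0$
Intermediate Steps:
$A{\left(D \right)} = \sqrt{8 + D}$
$m = - \frac{1}{4923}$ ($m = \frac{1}{-4923} = - \frac{1}{4923} \approx -0.00020313$)
$F = - \frac{28}{1641}$ ($F = \left(- \frac{1}{4923}\right) 84 = - \frac{28}{1641} \approx -0.017063$)
$F + v{\left(12 \right)} \left(-194 + A{\left(-6 \right)}\right) = - \frac{28}{1641} + \left(-1\right) 12 \left(-194 + \sqrt{8 - 6}\right) = - \frac{28}{1641} - 12 \left(-194 + \sqrt{2}\right) = - \frac{28}{1641} + \left(2328 - 12 \sqrt{2}\right) = \frac{3820220}{1641} - 12 \sqrt{2}$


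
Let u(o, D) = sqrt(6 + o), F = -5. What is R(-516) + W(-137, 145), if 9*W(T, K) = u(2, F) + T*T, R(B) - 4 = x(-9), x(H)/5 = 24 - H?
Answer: 20290/9 + 2*sqrt(2)/9 ≈ 2254.8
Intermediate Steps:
x(H) = 120 - 5*H (x(H) = 5*(24 - H) = 120 - 5*H)
R(B) = 169 (R(B) = 4 + (120 - 5*(-9)) = 4 + (120 + 45) = 4 + 165 = 169)
W(T, K) = T**2/9 + 2*sqrt(2)/9 (W(T, K) = (sqrt(6 + 2) + T*T)/9 = (sqrt(8) + T**2)/9 = (2*sqrt(2) + T**2)/9 = (T**2 + 2*sqrt(2))/9 = T**2/9 + 2*sqrt(2)/9)
R(-516) + W(-137, 145) = 169 + ((1/9)*(-137)**2 + 2*sqrt(2)/9) = 169 + ((1/9)*18769 + 2*sqrt(2)/9) = 169 + (18769/9 + 2*sqrt(2)/9) = 20290/9 + 2*sqrt(2)/9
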